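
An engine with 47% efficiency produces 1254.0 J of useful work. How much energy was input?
W_in = W_out/η = 1254.0/0.47 = 2668.1 J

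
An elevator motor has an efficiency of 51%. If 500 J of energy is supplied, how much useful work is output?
W_out = η × W_in = 0.51 × 500 = 255.0 J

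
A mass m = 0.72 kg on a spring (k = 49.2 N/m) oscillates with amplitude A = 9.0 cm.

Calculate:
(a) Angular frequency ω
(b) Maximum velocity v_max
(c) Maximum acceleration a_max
ω = √(k/m) = √(49.2/0.72) = 8.266 rad/s
v_max = ωA = 8.266×0.09 = 0.744 m/s
a_max = ω²A = 8.266²×0.09 = 6.15 m/s²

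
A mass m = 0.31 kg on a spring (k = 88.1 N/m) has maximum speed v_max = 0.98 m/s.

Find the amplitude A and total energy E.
½mv²_max = ½kA² → A = v_max√(m/k) = 0.98×√(0.31/88.1) = 0.05813 m = 5.813 cm
E = ½mv²_max = ½×0.31×0.98² = 0.1489 J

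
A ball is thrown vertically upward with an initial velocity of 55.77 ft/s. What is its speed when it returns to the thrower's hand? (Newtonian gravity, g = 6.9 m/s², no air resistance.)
By conservation of energy, the ball returns at the same speed = 55.77 ft/s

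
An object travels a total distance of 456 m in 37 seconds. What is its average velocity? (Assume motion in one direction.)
v_avg = Δd / Δt = 456 / 37 = 12.32 m/s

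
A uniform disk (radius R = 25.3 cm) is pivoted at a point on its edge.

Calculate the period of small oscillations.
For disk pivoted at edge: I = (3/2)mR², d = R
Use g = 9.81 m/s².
I/m = (3/2)R² = 0.09601 m²; d = R = 0.253 m
T = 2π√((3/2)R²/(gR)) = 2π√(3R/(2g)) = 1.236 s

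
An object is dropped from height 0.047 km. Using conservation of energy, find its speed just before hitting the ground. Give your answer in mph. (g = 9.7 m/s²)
mgh = ½mv² → v = √(2gh) = √(2×9.7×47) = 30.2 m/s = 67.55 mph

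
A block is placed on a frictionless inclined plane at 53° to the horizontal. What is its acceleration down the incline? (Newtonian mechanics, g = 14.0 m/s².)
a = g sin(θ) = 14.0 × sin(53°) = 14.0 × 0.7986 = 11.18 m/s²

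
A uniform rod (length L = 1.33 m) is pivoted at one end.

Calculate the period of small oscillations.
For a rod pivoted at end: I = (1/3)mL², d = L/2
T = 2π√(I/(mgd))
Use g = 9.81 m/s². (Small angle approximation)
I/m = (1/3)L² = 0.5896 m²; d = L/2 = 0.665 m
T = 2π√(I/(mgd)) = 2π√(0.5896/(9.81×0.665)) = 1.889 s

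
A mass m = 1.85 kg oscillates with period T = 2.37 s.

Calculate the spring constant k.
T = 2π√(m/k) → k = m(2π/T)² = 1.85×(2π/2.37)² = 13 N/m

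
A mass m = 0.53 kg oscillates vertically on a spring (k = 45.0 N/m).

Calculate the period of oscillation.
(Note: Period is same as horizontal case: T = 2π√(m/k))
T = 2π√(m/k) = 2π√(0.53/45.0) = 0.6819 s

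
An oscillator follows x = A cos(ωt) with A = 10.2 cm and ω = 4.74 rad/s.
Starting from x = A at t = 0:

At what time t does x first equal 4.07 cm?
cos(ωt) = x/A = 4.07/10.2 = 0.399
ωt = arccos(0.399) = 1.16 rad
t = 1.16/4.74 = 0.2448 s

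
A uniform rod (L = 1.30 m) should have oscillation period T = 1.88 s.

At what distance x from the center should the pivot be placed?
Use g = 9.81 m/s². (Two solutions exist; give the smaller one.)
T = 2π√((L²/12 + x²)/(gx)). Let c = T²g/(4π²) = 0.8783.
x² − cx + L²/12 = 0 → x = (c − √(c² − L²/3))/2 = 0.2111 m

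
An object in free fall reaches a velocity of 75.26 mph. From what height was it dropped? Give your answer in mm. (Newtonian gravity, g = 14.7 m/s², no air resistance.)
h = v²/(2g) (with unit conversion) = 38500.0 mm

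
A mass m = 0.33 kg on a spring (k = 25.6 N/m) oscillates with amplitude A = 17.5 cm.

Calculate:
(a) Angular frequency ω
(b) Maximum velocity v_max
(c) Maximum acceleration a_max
ω = √(k/m) = √(25.6/0.33) = 8.808 rad/s
v_max = ωA = 8.808×0.175 = 1.541 m/s
a_max = ω²A = 8.808²×0.175 = 13.58 m/s²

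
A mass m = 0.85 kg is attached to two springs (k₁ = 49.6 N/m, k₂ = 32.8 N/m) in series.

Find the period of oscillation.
k_eq = k₁k₂/(k₁+k₂) = 19.74 N/m
T = 2π√(m/k_eq) = 2π√(0.85/19.74) = 1.304 s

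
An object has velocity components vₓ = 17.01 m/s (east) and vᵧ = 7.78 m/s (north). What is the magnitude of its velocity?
|v| = √(vₓ² + vᵧ²) = √(17.01² + 7.78²) = √(349.869) = 18.7 m/s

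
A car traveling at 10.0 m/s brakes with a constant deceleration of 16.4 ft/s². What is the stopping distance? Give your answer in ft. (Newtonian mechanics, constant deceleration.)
d = v₀² / (2a) (with unit conversion) = 32.82 ft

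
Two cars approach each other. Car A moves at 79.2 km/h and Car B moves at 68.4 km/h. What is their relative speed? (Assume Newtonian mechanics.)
v_rel = v_A + v_B = 79.2 + 68.4 = 147.6 km/h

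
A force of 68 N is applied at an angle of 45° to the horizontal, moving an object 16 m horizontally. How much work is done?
W = Fd cosθ = 68×16×cos(45°) = 769.33 J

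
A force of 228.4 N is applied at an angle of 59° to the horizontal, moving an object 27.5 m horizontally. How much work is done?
W = Fd cosθ = 228.4×27.5×cos(59°) = 3235.0 J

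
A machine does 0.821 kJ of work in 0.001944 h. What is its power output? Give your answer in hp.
P = W/t = 821 J / 6.998 s = 117.3 W = 0.1573 hp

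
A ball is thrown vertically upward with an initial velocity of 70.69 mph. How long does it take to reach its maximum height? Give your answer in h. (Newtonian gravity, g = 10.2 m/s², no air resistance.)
t_up = v₀/g (with unit conversion) = 0.0008606 h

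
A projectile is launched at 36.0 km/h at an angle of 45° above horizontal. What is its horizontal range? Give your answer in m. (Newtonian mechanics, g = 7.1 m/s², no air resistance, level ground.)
R = v₀² sin(2θ) / g (with unit conversion) = 14.08 m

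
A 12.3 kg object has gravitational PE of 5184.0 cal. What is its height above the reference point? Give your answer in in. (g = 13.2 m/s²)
PE = mgh → h = PE/(mg) = 2.169e+04 J / (12.3 kg × 13.2 m/s²) = 133.6 m = 5259.0 in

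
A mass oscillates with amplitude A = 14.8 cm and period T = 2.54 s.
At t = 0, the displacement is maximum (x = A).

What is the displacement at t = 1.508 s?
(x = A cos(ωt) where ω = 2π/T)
ω = 2π/T = 2π/2.54 = 2.474 rad/s
x = A cos(ωt) = 14.8×cos(2.474×1.508) = -12.31 cm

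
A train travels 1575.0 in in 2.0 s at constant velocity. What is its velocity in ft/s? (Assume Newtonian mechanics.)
v = d/t (with unit conversion) = 65.62 ft/s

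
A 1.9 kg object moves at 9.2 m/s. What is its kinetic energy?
KE = ½mv² = ½×1.9×9.2² = 80.408 J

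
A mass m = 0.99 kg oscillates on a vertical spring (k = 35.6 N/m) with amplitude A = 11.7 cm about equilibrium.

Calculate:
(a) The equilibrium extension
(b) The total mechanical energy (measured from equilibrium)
x_eq = mg/k = 0.99×9.81/35.6 = 0.2728 m = 27.28 cm
E = ½kA² = ½×35.6×(0.117)² = 0.2437 J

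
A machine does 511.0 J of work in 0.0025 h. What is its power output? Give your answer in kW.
P = W/t = 511 J / 9 s = 56.78 W = 0.05678 kW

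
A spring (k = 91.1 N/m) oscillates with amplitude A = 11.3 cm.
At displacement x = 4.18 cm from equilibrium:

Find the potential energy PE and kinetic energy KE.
E_total = ½kA² = ½×91.1×(0.113)² = 0.5816 J
PE = ½kx² = ½×91.1×(0.0418)² = 0.07959 J
KE = E_total − PE = 0.502 J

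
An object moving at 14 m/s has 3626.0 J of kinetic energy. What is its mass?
KE = ½mv² → m = 2KE/v² = 2×3626.0/14² = 37.0 kg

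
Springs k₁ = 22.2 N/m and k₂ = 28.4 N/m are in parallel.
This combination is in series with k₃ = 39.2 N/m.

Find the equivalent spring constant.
k₁₂ = k₁ + k₂ = 50.6 N/m (parallel)
1/k_eq = 1/k₁₂ + 1/k₃ → k_eq = 22.09 N/m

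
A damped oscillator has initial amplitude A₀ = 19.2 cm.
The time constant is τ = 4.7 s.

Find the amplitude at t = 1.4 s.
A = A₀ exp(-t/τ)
A = A₀ exp(−t/τ) = 19.2×exp(−1.4/4.7) = 14.25 cm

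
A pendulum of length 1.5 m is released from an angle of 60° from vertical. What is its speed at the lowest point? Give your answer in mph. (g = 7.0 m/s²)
h = L(1 − cosθ) = 1.5×(1 − cos60°) = 0.75 m
v = √(2gh) = √(2×7.0×0.75) = 3.24 m/s = 7.249 mph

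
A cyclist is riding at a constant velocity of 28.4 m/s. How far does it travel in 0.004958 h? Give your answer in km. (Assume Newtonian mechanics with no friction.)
d = vt (with unit conversion) = 0.5069 km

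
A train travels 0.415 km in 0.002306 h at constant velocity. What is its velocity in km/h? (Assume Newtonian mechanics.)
v = d/t (with unit conversion) = 180.0 km/h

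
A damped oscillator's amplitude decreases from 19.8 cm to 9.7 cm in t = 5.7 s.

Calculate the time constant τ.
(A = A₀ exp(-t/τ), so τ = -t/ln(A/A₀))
A/A₀ = 9.7/19.8 = 0.4899; ln(A/A₀) = -0.7136
τ = −t/ln(A/A₀) = −5.7/-0.7136 = 7.988 s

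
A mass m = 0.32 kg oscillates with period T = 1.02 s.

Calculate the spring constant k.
T = 2π√(m/k) → k = m(2π/T)² = 0.32×(2π/1.02)² = 12.14 N/m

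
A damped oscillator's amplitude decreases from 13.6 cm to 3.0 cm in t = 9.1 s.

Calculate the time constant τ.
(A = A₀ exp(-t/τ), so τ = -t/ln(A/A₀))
A/A₀ = 3.0/13.6 = 0.2206; ln(A/A₀) = -1.511
τ = −t/ln(A/A₀) = −9.1/-1.511 = 6.021 s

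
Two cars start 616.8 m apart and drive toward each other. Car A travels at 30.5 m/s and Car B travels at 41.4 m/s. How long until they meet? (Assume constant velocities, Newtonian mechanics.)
Combined speed: v_combined = 30.5 + 41.4 = 71.9 m/s
Time to meet: t = d/71.9 = 616.8/71.9 = 8.58 s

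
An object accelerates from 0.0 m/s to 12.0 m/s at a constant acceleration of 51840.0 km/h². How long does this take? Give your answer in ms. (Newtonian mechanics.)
t = (v - v₀)/a (with unit conversion) = 3000.0 ms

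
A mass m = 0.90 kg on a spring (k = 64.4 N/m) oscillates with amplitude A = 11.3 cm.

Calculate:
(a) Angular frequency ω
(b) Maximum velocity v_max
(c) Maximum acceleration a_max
ω = √(k/m) = √(64.4/0.9) = 8.459 rad/s
v_max = ωA = 8.459×0.113 = 0.9559 m/s
a_max = ω²A = 8.459²×0.113 = 8.086 m/s²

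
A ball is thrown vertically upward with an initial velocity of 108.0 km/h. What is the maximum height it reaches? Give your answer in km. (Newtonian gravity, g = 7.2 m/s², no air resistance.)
h_max = v₀²/(2g) (with unit conversion) = 0.0625 km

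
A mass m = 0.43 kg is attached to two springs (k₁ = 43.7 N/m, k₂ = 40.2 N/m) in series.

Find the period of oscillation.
k_eq = k₁k₂/(k₁+k₂) = 20.94 N/m
T = 2π√(m/k_eq) = 2π√(0.43/20.94) = 0.9004 s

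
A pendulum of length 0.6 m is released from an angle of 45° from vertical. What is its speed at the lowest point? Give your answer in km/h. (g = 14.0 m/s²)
h = L(1 − cosθ) = 0.6×(1 − cos45°) = 0.1757 m
v = √(2gh) = √(2×14.0×0.1757) = 2.218 m/s = 7.986 km/h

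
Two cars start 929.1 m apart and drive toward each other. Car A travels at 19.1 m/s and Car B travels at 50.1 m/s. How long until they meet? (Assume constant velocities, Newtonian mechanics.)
Combined speed: v_combined = 19.1 + 50.1 = 69.2 m/s
Time to meet: t = d/69.2 = 929.1/69.2 = 13.43 s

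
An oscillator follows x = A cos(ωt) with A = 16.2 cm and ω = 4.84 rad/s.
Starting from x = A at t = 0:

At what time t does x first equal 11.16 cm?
cos(ωt) = x/A = 11.16/16.2 = 0.6889
ωt = arccos(0.6889) = 0.8108 rad
t = 0.8108/4.84 = 0.1675 s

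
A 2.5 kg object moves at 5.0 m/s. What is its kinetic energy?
KE = ½mv² = ½×2.5×5.0² = 31.25 J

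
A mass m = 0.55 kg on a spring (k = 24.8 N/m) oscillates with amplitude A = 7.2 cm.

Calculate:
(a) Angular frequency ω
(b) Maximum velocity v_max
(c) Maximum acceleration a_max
ω = √(k/m) = √(24.8/0.55) = 6.715 rad/s
v_max = ωA = 6.715×0.072 = 0.4835 m/s
a_max = ω²A = 6.715²×0.072 = 3.247 m/s²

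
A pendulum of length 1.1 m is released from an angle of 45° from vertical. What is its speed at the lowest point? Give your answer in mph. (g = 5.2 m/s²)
h = L(1 − cosθ) = 1.1×(1 − cos45°) = 0.3222 m
v = √(2gh) = √(2×5.2×0.3222) = 1.83 m/s = 4.095 mph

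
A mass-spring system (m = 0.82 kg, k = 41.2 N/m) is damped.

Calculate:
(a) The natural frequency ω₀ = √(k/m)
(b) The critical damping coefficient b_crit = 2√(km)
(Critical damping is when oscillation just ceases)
ω₀ = √(k/m) = √(41.2/0.82) = 7.088 rad/s
b_crit = 2√(km) = 2√(41.2×0.82) = 11.62 kg/s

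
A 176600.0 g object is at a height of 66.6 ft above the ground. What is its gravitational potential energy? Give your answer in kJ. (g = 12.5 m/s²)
PE = mgh = 176.6 kg × 12.5 m/s² × 20.3 m = 4.481e+04 J = 44.81 kJ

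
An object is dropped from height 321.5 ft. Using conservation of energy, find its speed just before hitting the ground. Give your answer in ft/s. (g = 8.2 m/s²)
mgh = ½mv² → v = √(2gh) = √(2×8.2×97.99) = 40.09 m/s = 131.5 ft/s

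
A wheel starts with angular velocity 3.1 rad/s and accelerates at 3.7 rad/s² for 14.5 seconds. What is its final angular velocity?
ω = ω₀ + αt = 3.1 + 3.7 × 14.5 = 56.75 rad/s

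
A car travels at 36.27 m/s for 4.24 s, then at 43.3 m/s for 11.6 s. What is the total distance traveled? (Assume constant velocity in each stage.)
d₁ = v₁t₁ = 36.27 × 4.24 = 153.785 m
d₂ = v₂t₂ = 43.3 × 11.6 = 502.28 m
d_total = 153.785 + 502.28 = 656.06 m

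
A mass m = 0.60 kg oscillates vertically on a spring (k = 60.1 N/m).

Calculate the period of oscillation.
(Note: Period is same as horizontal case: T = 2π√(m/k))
T = 2π√(m/k) = 2π√(0.6/60.1) = 0.6278 s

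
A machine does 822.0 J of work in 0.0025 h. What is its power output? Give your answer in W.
P = W/t = 822 J / 9 s = 91.33 W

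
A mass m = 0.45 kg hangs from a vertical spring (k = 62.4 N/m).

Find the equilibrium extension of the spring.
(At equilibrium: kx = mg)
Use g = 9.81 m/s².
x_eq = mg/k = 0.45×9.81/62.4 = 0.07075 m = 7.075 cm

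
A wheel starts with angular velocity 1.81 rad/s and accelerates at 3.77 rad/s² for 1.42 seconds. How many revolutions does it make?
θ = ω₀t + ½αt² = 1.81×1.42 + ½×3.77×1.42² = 6.37 rad
Revolutions = θ/(2π) = 6.37/(2π) = 1.01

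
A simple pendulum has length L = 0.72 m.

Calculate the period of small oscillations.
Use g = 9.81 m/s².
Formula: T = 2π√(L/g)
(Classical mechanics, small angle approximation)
T = 2π√(L/g) = 2π√(0.72/9.81) = 1.702 s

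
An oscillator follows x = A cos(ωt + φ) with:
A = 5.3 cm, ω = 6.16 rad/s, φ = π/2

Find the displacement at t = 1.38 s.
x = A cos(ωt + φ) = 5.3×cos(6.16×1.38 + π/2) = -4.229 cm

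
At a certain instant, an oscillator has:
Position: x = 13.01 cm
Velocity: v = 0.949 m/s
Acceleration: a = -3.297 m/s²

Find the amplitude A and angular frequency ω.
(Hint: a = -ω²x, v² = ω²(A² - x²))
a = −ω²x → ω = √(|a|/x) = √(3.297/0.1301) = 5.034 rad/s
v² = ω²(A² − x²) → A = √(x² + v²/ω²) = √(0.1301² + 0.949²/5.034²) = 0.229 m = 22.9 cm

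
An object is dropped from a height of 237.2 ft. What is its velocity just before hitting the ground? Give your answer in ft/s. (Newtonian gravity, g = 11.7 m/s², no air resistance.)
v = √(2gh) (with unit conversion) = 134.9 ft/s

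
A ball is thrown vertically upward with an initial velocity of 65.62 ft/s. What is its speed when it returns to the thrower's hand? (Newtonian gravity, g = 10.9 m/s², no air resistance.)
By conservation of energy, the ball returns at the same speed = 65.62 ft/s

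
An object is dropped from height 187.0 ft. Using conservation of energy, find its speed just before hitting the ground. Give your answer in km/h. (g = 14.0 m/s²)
mgh = ½mv² → v = √(2gh) = √(2×14.0×57) = 39.95 m/s = 143.8 km/h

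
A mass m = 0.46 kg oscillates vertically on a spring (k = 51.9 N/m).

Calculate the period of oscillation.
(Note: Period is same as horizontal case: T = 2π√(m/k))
T = 2π√(m/k) = 2π√(0.46/51.9) = 0.5915 s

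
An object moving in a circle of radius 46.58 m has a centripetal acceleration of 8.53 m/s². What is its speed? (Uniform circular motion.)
v = √(a_c × r) = √(8.53 × 46.58) = 19.93 m/s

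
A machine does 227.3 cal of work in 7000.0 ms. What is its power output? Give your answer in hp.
P = W/t = 951 J / 7 s = 135.9 W = 0.1822 hp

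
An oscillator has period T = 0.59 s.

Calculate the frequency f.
f = 1/T = 1/0.59 = 1.695 Hz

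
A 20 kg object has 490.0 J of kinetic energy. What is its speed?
KE = ½mv² → v = √(2KE/m) = √(2×490.0/20) = 7.0 m/s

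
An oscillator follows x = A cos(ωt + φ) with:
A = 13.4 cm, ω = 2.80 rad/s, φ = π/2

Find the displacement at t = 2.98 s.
x = A cos(ωt + φ) = 13.4×cos(2.8×2.98 + π/2) = -11.82 cm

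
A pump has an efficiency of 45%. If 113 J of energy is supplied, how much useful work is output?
W_out = η × W_in = 0.45 × 113 = 50.85 J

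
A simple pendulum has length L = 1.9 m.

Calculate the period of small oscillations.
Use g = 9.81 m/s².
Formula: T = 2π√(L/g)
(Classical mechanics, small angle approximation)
T = 2π√(L/g) = 2π√(1.9/9.81) = 2.765 s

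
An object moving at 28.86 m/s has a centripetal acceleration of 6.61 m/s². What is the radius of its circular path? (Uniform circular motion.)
r = v²/a_c = 28.86²/6.61 = 126.01 m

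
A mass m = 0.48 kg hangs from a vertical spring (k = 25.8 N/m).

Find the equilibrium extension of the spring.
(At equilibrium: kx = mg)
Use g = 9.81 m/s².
x_eq = mg/k = 0.48×9.81/25.8 = 0.1825 m = 18.25 cm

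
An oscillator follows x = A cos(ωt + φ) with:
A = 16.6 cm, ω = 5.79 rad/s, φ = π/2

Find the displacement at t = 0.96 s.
x = A cos(ωt + φ) = 16.6×cos(5.79×0.96 + π/2) = 11.01 cm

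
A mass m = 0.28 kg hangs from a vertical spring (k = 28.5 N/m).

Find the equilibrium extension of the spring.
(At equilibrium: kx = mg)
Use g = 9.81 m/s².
x_eq = mg/k = 0.28×9.81/28.5 = 0.09638 m = 9.638 cm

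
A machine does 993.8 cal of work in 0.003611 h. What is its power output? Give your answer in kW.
P = W/t = 4158 J / 13 s = 319.9 W = 0.3199 kW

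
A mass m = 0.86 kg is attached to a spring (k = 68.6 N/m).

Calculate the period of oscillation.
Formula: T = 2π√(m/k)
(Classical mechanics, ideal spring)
T = 2π√(m/k) = 2π√(0.86/68.6) = 0.7035 s; f = 1/T = 1.421 Hz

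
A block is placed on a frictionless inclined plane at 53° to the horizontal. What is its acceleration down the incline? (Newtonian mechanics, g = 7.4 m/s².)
a = g sin(θ) = 7.4 × sin(53°) = 7.4 × 0.7986 = 5.91 m/s²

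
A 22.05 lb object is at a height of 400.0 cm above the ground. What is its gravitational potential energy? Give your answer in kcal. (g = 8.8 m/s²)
PE = mgh = 10 kg × 8.8 m/s² × 4 m = 352.1 J = 0.08414 kcal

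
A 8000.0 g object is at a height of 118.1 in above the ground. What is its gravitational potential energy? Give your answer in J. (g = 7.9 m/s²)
PE = mgh = 8 kg × 7.9 m/s² × 3 m = 189.6 J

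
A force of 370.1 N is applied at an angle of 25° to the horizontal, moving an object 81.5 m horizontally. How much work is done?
W = Fd cosθ = 370.1×81.5×cos(25°) = 27337.0 J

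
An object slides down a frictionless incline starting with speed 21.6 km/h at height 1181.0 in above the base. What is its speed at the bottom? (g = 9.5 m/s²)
½mv₀² + mgh = ½mv² → v = √(v₀² + 2gh) = √(6² + 2×9.5×30) = 24.62 m/s = 88.62 km/h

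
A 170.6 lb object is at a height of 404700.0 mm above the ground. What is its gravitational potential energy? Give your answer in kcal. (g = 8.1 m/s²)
PE = mgh = 77.38 kg × 8.1 m/s² × 404.7 m = 2.537e+05 J = 60.63 kcal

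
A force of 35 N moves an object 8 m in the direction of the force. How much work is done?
W = Fd = 35×8 = 280.0 J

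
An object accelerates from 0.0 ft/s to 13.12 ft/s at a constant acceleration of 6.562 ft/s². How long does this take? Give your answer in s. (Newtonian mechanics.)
t = (v - v₀)/a (with unit conversion) = 1.999 s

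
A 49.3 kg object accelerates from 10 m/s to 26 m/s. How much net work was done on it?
W_net = ΔKE = ½m(v₂² − v₁²) = ½×49.3×(26² − 10²) = 14198.4 J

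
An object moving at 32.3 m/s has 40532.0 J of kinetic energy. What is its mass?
KE = ½mv² → m = 2KE/v² = 2×40532.0/32.3² = 77.7 kg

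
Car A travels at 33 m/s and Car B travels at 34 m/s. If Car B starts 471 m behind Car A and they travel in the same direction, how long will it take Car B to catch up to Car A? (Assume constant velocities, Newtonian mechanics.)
Relative speed: v_rel = 34 - 33 = 1 m/s
Time to catch: t = d₀/v_rel = 471/1 = 471.0 s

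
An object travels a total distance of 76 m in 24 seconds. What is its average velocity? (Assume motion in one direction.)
v_avg = Δd / Δt = 76 / 24 = 3.17 m/s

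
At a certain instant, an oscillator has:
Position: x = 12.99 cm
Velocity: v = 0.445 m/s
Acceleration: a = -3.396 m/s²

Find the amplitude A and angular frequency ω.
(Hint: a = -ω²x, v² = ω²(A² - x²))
a = −ω²x → ω = √(|a|/x) = √(3.396/0.1299) = 5.113 rad/s
v² = ω²(A² − x²) → A = √(x² + v²/ω²) = √(0.1299² + 0.445²/5.113²) = 0.1564 m = 15.64 cm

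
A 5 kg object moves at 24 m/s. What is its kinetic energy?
KE = ½mv² = ½×5×24² = 1440.0 J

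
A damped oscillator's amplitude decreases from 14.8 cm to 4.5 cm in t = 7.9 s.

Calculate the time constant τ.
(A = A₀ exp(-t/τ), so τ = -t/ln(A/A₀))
A/A₀ = 4.5/14.8 = 0.3041; ln(A/A₀) = -1.191
τ = −t/ln(A/A₀) = −7.9/-1.191 = 6.636 s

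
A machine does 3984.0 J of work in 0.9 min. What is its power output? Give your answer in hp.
P = W/t = 3984 J / 54 s = 73.78 W = 0.09894 hp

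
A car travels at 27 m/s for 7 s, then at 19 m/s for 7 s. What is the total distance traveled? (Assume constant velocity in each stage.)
d₁ = v₁t₁ = 27 × 7 = 189 m
d₂ = v₂t₂ = 19 × 7 = 133 m
d_total = 189 + 133 = 322 m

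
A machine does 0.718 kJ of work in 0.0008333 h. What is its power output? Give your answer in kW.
P = W/t = 718 J / 3 s = 239.3 W = 0.2393 kW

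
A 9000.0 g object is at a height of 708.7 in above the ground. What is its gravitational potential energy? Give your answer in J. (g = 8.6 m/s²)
PE = mgh = 9 kg × 8.6 m/s² × 18 m = 1393 J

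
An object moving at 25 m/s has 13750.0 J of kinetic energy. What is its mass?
KE = ½mv² → m = 2KE/v² = 2×13750.0/25² = 44.0 kg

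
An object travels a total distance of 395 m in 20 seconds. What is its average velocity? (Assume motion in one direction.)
v_avg = Δd / Δt = 395 / 20 = 19.75 m/s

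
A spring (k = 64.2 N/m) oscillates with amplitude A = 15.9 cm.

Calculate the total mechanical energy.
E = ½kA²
E = ½kA² = ½×64.2×(0.159)² = 0.8115 J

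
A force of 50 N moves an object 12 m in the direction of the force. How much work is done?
W = Fd = 50×12 = 600.0 J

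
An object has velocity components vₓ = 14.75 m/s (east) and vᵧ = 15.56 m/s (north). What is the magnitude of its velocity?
|v| = √(vₓ² + vᵧ²) = √(14.75² + 15.56²) = √(459.676) = 21.44 m/s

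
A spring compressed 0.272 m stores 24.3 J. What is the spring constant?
PE = ½kx² → k = 2PE/x² = 2×24.3/0.272² = 656.9 N/m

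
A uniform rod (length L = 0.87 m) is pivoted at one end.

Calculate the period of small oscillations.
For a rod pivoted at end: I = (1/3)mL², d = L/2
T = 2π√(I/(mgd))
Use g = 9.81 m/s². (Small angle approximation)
I/m = (1/3)L² = 0.2523 m²; d = L/2 = 0.435 m
T = 2π√(I/(mgd)) = 2π√(0.2523/(9.81×0.435)) = 1.528 s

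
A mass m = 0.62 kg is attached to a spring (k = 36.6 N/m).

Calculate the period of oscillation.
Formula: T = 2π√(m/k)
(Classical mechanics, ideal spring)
T = 2π√(m/k) = 2π√(0.62/36.6) = 0.8178 s; f = 1/T = 1.223 Hz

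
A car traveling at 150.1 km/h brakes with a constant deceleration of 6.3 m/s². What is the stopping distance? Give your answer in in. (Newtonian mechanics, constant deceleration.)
d = v₀² / (2a) (with unit conversion) = 5432.0 in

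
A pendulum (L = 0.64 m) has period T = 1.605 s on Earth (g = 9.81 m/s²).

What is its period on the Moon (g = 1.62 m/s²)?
T = 2π√(L/g), so T_moon/T_earth = √(g_earth/g_moon)
T_moon = 2π√(0.64/1.62) = 3.949 s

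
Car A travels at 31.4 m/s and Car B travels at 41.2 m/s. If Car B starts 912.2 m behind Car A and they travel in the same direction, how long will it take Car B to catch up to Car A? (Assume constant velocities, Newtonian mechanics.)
Relative speed: v_rel = 41.2 - 31.4 = 9.8 m/s
Time to catch: t = d₀/v_rel = 912.2/9.8 = 93.08 s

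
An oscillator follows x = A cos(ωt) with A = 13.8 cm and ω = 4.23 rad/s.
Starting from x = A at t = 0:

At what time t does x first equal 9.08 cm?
cos(ωt) = x/A = 9.08/13.8 = 0.658
ωt = arccos(0.658) = 0.8527 rad
t = 0.8527/4.23 = 0.2016 s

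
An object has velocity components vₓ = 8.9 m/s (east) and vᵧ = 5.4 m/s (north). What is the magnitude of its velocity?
|v| = √(vₓ² + vᵧ²) = √(8.9² + 5.4²) = √(108.37) = 10.41 m/s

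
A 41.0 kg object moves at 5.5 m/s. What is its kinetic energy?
KE = ½mv² = ½×41.0×5.5² = 620.125 J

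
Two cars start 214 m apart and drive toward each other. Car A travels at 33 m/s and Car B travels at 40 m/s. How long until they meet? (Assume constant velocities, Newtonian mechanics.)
Combined speed: v_combined = 33 + 40 = 73 m/s
Time to meet: t = d/73 = 214/73 = 2.93 s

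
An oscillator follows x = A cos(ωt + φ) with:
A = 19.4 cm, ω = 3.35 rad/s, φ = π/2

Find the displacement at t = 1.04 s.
x = A cos(ωt + φ) = 19.4×cos(3.35×1.04 + π/2) = 6.514 cm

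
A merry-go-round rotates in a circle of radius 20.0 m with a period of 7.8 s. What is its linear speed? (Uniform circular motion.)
v = 2πr/T = 2π×20.0/7.8 = 16.11 m/s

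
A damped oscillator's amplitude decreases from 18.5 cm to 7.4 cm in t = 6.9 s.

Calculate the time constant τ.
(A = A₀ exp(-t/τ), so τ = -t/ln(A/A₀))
A/A₀ = 7.4/18.5 = 0.4; ln(A/A₀) = -0.9163
τ = −t/ln(A/A₀) = −6.9/-0.9163 = 7.53 s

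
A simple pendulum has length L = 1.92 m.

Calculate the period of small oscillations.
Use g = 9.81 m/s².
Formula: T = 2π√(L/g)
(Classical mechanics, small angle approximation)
T = 2π√(L/g) = 2π√(1.92/9.81) = 2.78 s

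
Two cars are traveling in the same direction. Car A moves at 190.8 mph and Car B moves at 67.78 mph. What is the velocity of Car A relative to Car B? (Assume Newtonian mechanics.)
v_rel = v_A - v_B = 190.8 - 67.78 = 123.0 mph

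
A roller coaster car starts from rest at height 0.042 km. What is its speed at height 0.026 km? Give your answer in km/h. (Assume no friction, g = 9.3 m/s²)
mgh₁ = ½mv₂² + mgh₂ → v₂ = √(2g(h₁−h₂)) = √(2×9.3×(42−26)) = 17.25 m/s = 62.1 km/h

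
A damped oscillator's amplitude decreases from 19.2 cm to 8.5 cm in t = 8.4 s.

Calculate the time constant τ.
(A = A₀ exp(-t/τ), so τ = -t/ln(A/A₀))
A/A₀ = 8.5/19.2 = 0.4427; ln(A/A₀) = -0.8148
τ = −t/ln(A/A₀) = −8.4/-0.8148 = 10.31 s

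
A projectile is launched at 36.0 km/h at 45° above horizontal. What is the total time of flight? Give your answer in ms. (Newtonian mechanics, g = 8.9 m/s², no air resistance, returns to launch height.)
T = 2v₀sin(θ)/g (with unit conversion) = 1589.0 ms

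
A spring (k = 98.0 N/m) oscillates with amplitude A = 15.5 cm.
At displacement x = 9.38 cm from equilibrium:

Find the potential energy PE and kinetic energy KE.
E_total = ½kA² = ½×98.0×(0.155)² = 1.177 J
PE = ½kx² = ½×98.0×(0.0938)² = 0.4311 J
KE = E_total − PE = 0.7461 J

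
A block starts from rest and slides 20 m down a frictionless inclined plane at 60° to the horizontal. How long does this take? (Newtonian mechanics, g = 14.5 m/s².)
a = g sin(θ) = 14.5 × sin(60°) = 12.56 m/s²
t = √(2d/a) = √(2 × 20 / 12.56) = 1.78 s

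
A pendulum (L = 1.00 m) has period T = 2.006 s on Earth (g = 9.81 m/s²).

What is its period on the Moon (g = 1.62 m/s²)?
T = 2π√(L/g), so T_moon/T_earth = √(g_earth/g_moon)
T_moon = 2π√(1.0/1.62) = 4.937 s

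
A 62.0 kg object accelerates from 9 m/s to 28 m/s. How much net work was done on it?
W_net = ΔKE = ½m(v₂² − v₁²) = ½×62.0×(28² − 9²) = 21793.0 J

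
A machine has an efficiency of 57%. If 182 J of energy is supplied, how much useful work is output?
W_out = η × W_in = 0.57 × 182 = 103.74 J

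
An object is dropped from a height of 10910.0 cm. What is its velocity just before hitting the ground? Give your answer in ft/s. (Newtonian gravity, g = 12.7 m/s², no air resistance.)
v = √(2gh) (with unit conversion) = 172.7 ft/s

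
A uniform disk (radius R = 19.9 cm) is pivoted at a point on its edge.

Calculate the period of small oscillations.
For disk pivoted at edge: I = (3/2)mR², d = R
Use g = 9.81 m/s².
I/m = (3/2)R² = 0.0594 m²; d = R = 0.199 m
T = 2π√((3/2)R²/(gR)) = 2π√(3R/(2g)) = 1.096 s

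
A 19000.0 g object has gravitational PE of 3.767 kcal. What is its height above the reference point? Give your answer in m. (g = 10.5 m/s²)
PE = mgh → h = PE/(mg) = 1.576e+04 J / (19 kg × 10.5 m/s²) = 79 m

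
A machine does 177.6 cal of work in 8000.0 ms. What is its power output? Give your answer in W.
P = W/t = 743.1 J / 8 s = 92.88 W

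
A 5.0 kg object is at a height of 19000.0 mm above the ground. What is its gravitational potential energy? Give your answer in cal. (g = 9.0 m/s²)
PE = mgh = 5 kg × 9.0 m/s² × 19 m = 855 J = 204.3 cal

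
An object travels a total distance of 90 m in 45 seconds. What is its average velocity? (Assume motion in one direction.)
v_avg = Δd / Δt = 90 / 45 = 2.0 m/s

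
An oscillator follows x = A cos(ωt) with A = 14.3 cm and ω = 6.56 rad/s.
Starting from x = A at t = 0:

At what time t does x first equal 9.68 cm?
cos(ωt) = x/A = 9.68/14.3 = 0.6769
ωt = arccos(0.6769) = 0.8272 rad
t = 0.8272/6.56 = 0.1261 s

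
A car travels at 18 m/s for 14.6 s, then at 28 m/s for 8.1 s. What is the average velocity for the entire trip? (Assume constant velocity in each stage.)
d₁ = v₁t₁ = 18 × 14.6 = 262.8 m
d₂ = v₂t₂ = 28 × 8.1 = 226.8 m
d_total = 489.6 m, t_total = 22.7 s
v_avg = d_total/t_total = 489.6/22.7 = 21.57 m/s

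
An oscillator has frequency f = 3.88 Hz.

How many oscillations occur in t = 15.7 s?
n = f×t = 3.88×15.7 = 60.92 oscillations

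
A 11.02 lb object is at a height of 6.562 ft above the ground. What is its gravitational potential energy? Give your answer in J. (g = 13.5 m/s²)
PE = mgh = 4.999 kg × 13.5 m/s² × 2 m = 135 J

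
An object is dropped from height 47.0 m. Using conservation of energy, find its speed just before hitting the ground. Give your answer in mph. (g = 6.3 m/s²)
mgh = ½mv² → v = √(2gh) = √(2×6.3×47) = 24.34 m/s = 54.44 mph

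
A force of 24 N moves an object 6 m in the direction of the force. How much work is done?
W = Fd = 24×6 = 144.0 J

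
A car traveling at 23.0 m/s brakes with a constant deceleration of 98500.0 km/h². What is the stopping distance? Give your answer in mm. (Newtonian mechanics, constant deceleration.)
d = v₀² / (2a) (with unit conversion) = 34800.0 mm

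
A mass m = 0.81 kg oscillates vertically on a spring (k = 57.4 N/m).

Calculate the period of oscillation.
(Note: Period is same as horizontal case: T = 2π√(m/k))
T = 2π√(m/k) = 2π√(0.81/57.4) = 0.7464 s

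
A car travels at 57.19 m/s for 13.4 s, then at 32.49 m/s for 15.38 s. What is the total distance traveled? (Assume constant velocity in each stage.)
d₁ = v₁t₁ = 57.19 × 13.4 = 766.346 m
d₂ = v₂t₂ = 32.49 × 15.38 = 499.696 m
d_total = 766.346 + 499.696 = 1266.04 m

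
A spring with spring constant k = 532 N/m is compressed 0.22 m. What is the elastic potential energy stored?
PE = ½kx² = ½×532×0.22² = 12.87 J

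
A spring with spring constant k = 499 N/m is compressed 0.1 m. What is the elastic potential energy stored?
PE = ½kx² = ½×499×0.1² = 2.495 J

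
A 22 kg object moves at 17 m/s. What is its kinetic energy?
KE = ½mv² = ½×22×17² = 3179.0 J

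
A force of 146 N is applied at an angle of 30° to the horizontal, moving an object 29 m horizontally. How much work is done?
W = Fd cosθ = 146×29×cos(30°) = 3666.8 J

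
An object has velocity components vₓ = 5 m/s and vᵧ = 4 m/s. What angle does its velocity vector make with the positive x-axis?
θ = arctan(vᵧ/vₓ) = arctan(4/5) = 38.66°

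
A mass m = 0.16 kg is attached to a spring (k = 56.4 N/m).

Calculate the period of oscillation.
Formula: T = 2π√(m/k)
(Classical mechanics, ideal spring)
T = 2π√(m/k) = 2π√(0.16/56.4) = 0.3347 s; f = 1/T = 2.988 Hz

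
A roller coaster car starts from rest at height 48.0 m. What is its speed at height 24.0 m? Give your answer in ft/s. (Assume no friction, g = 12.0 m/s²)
mgh₁ = ½mv₂² + mgh₂ → v₂ = √(2g(h₁−h₂)) = √(2×12.0×(48−24)) = 24 m/s = 78.74 ft/s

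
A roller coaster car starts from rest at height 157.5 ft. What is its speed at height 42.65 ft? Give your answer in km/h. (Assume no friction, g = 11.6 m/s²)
mgh₁ = ½mv₂² + mgh₂ → v₂ = √(2g(h₁−h₂)) = √(2×11.6×(48.01−13)) = 28.5 m/s = 102.6 km/h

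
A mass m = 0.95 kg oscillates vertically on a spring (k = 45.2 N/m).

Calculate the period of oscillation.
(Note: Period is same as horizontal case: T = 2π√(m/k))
T = 2π√(m/k) = 2π√(0.95/45.2) = 0.9109 s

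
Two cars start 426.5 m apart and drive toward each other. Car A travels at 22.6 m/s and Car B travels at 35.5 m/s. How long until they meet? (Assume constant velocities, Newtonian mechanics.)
Combined speed: v_combined = 22.6 + 35.5 = 58.1 m/s
Time to meet: t = d/58.1 = 426.5/58.1 = 7.34 s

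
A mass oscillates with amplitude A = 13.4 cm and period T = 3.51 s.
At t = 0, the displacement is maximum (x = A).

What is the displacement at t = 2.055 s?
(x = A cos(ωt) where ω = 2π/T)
ω = 2π/T = 2π/3.51 = 1.79 rad/s
x = A cos(ωt) = 13.4×cos(1.79×2.055) = -11.51 cm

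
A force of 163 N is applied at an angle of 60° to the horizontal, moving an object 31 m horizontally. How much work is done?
W = Fd cosθ = 163×31×cos(60°) = 2526.5 J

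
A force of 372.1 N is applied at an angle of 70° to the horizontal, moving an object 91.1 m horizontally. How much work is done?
W = Fd cosθ = 372.1×91.1×cos(70°) = 11594.0 J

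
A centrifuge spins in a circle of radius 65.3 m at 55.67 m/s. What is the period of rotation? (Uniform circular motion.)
T = 2πr/v = 2π×65.3/55.67 = 7.37 s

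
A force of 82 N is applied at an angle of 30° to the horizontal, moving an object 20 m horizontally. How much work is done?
W = Fd cosθ = 82×20×cos(30°) = 1420.3 J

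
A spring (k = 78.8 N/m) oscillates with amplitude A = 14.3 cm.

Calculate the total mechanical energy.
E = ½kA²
E = ½kA² = ½×78.8×(0.143)² = 0.8057 J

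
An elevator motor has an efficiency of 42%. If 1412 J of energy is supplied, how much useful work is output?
W_out = η × W_in = 0.42 × 1412 = 593.04 J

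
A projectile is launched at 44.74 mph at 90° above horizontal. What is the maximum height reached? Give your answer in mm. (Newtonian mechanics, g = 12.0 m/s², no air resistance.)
H = v₀²sin²(θ)/(2g) (with unit conversion) = 16670.0 mm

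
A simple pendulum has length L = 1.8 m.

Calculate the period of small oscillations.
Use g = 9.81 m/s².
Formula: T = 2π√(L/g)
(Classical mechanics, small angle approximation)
T = 2π√(L/g) = 2π√(1.8/9.81) = 2.691 s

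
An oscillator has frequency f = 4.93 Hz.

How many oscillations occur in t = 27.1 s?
n = f×t = 4.93×27.1 = 133.6 oscillations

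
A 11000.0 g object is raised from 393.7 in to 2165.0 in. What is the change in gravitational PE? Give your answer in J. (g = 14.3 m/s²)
ΔPE = mg(h₂ − h₁) = 11 kg × 14.3 m/s² × (54.99 − 10) m = 7077 J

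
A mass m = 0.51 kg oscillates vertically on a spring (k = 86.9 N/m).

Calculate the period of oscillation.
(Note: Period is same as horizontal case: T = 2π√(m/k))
T = 2π√(m/k) = 2π√(0.51/86.9) = 0.4813 s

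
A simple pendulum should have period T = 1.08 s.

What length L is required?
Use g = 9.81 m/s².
T = 2π√(L/g) → L = g(T/2π)² = 9.81×(1.08/2π)² = 0.2898 m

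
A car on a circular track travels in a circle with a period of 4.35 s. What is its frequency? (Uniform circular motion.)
f = 1/T = 1/4.35 = 0.2299 Hz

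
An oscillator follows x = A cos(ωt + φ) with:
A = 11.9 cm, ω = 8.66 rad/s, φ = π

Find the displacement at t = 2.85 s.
x = A cos(ωt + φ) = 11.9×cos(8.66×2.85 + π) = -10.71 cm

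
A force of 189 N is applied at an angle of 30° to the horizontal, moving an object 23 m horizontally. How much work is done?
W = Fd cosθ = 189×23×cos(30°) = 3764.6 J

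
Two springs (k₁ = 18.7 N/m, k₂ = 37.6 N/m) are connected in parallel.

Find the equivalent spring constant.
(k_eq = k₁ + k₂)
k_eq = k₁ + k₂ = 18.7 + 37.6 = 56.3 N/m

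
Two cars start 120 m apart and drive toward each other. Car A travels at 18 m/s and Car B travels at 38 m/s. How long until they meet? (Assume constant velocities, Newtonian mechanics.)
Combined speed: v_combined = 18 + 38 = 56 m/s
Time to meet: t = d/56 = 120/56 = 2.14 s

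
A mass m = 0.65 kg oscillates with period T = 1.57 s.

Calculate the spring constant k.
T = 2π√(m/k) → k = m(2π/T)² = 0.65×(2π/1.57)² = 10.41 N/m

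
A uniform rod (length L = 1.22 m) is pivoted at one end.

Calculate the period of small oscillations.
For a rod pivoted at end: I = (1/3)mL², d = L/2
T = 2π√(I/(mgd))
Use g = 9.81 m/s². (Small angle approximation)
I/m = (1/3)L² = 0.4961 m²; d = L/2 = 0.61 m
T = 2π√(I/(mgd)) = 2π√(0.4961/(9.81×0.61)) = 1.809 s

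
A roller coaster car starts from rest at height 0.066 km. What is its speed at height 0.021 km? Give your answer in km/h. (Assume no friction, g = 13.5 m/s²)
mgh₁ = ½mv₂² + mgh₂ → v₂ = √(2g(h₁−h₂)) = √(2×13.5×(66−21)) = 34.86 m/s = 125.5 km/h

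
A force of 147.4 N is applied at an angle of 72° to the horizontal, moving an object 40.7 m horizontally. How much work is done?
W = Fd cosθ = 147.4×40.7×cos(72°) = 1853.8 J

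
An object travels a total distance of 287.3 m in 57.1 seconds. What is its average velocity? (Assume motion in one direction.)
v_avg = Δd / Δt = 287.3 / 57.1 = 5.03 m/s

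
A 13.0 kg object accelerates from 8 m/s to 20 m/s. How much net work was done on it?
W_net = ΔKE = ½m(v₂² − v₁²) = ½×13.0×(20² − 8²) = 2184.0 J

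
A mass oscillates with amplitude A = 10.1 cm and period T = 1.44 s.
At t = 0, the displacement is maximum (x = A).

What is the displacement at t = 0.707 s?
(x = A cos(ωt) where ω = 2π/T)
ω = 2π/T = 2π/1.44 = 4.363 rad/s
x = A cos(ωt) = 10.1×cos(4.363×0.707) = -10.08 cm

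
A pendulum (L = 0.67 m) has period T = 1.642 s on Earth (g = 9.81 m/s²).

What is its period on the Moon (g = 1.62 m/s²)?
T = 2π√(L/g), so T_moon/T_earth = √(g_earth/g_moon)
T_moon = 2π√(0.67/1.62) = 4.041 s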